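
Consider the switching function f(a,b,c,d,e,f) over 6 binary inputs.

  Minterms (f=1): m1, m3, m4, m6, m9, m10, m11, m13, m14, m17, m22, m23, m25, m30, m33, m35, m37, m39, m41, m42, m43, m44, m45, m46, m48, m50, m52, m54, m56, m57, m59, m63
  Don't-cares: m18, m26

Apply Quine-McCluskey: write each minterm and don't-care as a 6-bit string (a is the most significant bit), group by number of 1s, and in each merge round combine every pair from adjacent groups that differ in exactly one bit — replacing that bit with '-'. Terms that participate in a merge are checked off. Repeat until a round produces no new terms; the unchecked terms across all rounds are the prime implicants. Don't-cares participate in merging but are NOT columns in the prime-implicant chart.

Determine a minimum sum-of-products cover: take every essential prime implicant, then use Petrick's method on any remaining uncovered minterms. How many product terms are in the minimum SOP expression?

12

size-2^0 implicants → 000001(✓)  000011(✓)  000100(✓)  000110(✓)  001001(✓)  001010(✓)  001011(✓)  001101(✓)  001110(✓)  010001(✓)  010010(✓)  010110(✓)  010111(✓)  011001(✓)  011010(✓)  011110(✓)  100001(✓)  100011(✓)  100101(✓)  100111(✓)  101001(✓)  101010(✓)  101011(✓)  101100(✓)  101101(✓)  101110(✓)  110000(✓)  110010(✓)  110100(✓)  110110(✓)  111000(✓)  111001(✓)  111011(✓)  111111(✓)
size-2^1 implicants → -00001(✓)  -00011(✓)  -01001(✓)  -01010(✓)  -01011(✓)  -01101(✓)  -01110(✓)  -10010(✓)  -10110(✓)  -11001(✓)  0-0001(✓)  0-0110(✓)  0-1001(✓)  0-1010(✓)  0-1110(✓)  00-001(✓)  00-011(✓)  00-110(✓)  0000-1(✓)  0001-0  001-01(✓)  001-10(✓)  0010-1(✓)  00101-(✓)  01-001(✓)  01-010(✓)  01-110(✓)  010-10(✓)  01011-  011-10(✓)  1-1001(✓)  1-1011(✓)  10-001(✓)  10-011(✓)  10-101(✓)  100-01(✓)  100-11(✓)  1000-1(✓)  1001-1(✓)  101-01(✓)  101-10(✓)  1010-1(✓)  10101-(✓)  1011-0  10110-  11-000  110-00(✓)  110-10(✓)  1100-0(✓)  1101-0(✓)  111-11  1110-1(✓)  11100-
size-2^2 implicants → --1001  -0-001(✓)  -0-011(✓)  -000-1(✓)  -01-01  -01-10  -010-1(✓)  -0101-  -10-10  0--001  0--110  0-1-10  00-0-1(✓)  01--10  1-10-1  10--01  10-0-1(✓)  100--1  110--0
size-2^3 implicants → -0-0-1
Unchecked terms (primes): --1001, -0-0-1, -01-01, -01-10, -0101-, -10-10, 0--001, 0--110, 0-1-10, 0001-0, 01--10, 01011-, 1-10-1, 10--01, 100--1, 1011-0, 10110-, 11-000, 110--0, 111-11, 11100-
Minterm coverage:
  m1 ⊆ -0-0-1,0--001
  m3 ⊆ -0-0-1 [E]
  m4 ⊆ 0001-0 [E]
  m6 ⊆ 0--110,0001-0
  m9 ⊆ --1001,-0-0-1,-01-01,0--001
  m10 ⊆ -01-10,-0101-,0-1-10
  m11 ⊆ -0-0-1,-0101-
  m13 ⊆ -01-01 [E]
  m14 ⊆ -01-10,0--110,0-1-10
  m17 ⊆ 0--001 [E]
  m22 ⊆ -10-10,0--110,01--10,01011-
  m23 ⊆ 01011- [E]
  m25 ⊆ --1001,0--001
  m30 ⊆ 0--110,0-1-10,01--10
  m33 ⊆ -0-0-1,10--01,100--1
  m35 ⊆ -0-0-1,100--1
  m37 ⊆ 10--01,100--1
  m39 ⊆ 100--1 [E]
  m41 ⊆ --1001,-0-0-1,-01-01,1-10-1,10--01
  m42 ⊆ -01-10,-0101-
  m43 ⊆ -0-0-1,-0101-,1-10-1
  m44 ⊆ 1011-0,10110-
  m45 ⊆ -01-01,10--01,10110-
  m46 ⊆ -01-10,1011-0
  m48 ⊆ 11-000,110--0
  m50 ⊆ -10-10,110--0
  m52 ⊆ 110--0 [E]
  m54 ⊆ -10-10,110--0
  m56 ⊆ 11-000,11100-
  m57 ⊆ --1001,1-10-1,11100-
  m59 ⊆ 1-10-1,111-11
  m63 ⊆ 111-11 [E]
E = {-0-0-1, -01-01, 0--001, 0001-0, 01011-, 100--1, 110--0, 111-11}
Petrick residual → -01-10, 0--110, 1011-0, 11100-
Cover = b'd'f + b'ce'f + b'cef' + a'd'e'f + a'def' + a'b'c'df' + a'bc'de + ab'c'f + ab'cdf' + abc'f' + abcef + abcd'e'  |cover|=12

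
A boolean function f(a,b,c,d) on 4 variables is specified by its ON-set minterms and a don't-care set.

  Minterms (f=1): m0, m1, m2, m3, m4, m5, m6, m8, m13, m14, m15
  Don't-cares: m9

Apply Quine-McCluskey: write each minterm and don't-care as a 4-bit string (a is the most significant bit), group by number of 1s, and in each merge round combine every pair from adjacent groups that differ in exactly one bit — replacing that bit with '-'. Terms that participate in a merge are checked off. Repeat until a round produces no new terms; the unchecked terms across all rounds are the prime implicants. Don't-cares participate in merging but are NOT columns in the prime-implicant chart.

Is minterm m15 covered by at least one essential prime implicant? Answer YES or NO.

NO

[col 0] 0000*, 0001*, 0010*, 0011*, 0100*, 0101*, 0110*, 1000*, 1001*, 1101*, 1110*, 1111*
[col 1] -000*, -001*, -101*, -110, 0-00*, 0-01*, 0-10*, 00-0*, 00-1*, 000-*, 001-*, 01-0*, 010-*, 1-01*, 100-*, 11-1, 111-
[col 2] --01, -00-, 0--0, 0-0-, 00--
Prime implicants: --01, -00-, -110, 0--0, 0-0-, 00--, 11-1, 111-
PI chart (minterm → PIs covering it):
  0 | -00-,0--0,0-0-,00--
  1 | --01,-00-,0-0-,00--
  2 | 0--0,00--
  3 | 00--  (sole → essential)
  4 | 0--0,0-0-
  5 | --01,0-0-
  6 | -110,0--0
  8 | -00-  (sole → essential)
  13 | --01,11-1
  14 | -110,111-
  15 | 11-1,111-
Essential prime implicants: -00-, 00--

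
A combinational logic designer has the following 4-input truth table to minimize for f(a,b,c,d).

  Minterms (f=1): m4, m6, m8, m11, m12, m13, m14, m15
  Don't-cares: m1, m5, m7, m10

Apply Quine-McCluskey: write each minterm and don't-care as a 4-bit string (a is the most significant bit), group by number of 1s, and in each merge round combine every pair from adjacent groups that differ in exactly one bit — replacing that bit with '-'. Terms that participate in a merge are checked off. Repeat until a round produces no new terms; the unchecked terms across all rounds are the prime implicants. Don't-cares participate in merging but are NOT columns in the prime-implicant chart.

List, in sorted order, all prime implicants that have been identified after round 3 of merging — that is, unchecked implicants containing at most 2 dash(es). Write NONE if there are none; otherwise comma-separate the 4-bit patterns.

0-01, 1--0, 1-1-

size-2^0 implicants → 0001(✓)  0100(✓)  0101(✓)  0110(✓)  0111(✓)  1000(✓)  1010(✓)  1011(✓)  1100(✓)  1101(✓)  1110(✓)  1111(✓)
size-2^1 implicants → -100(✓)  -101(✓)  -110(✓)  -111(✓)  0-01  01-0(✓)  01-1(✓)  010-(✓)  011-(✓)  1-00(✓)  1-10(✓)  1-11(✓)  10-0(✓)  101-(✓)  11-0(✓)  11-1(✓)  110-(✓)  111-(✓)
size-2^2 implicants → -1-0(✓)  -1-1(✓)  -10-(✓)  -11-(✓)  01--(✓)  1--0  1-1-  11--(✓)
size-2^3 implicants → -1--
Unchecked terms (primes): -1--, 0-01, 1--0, 1-1-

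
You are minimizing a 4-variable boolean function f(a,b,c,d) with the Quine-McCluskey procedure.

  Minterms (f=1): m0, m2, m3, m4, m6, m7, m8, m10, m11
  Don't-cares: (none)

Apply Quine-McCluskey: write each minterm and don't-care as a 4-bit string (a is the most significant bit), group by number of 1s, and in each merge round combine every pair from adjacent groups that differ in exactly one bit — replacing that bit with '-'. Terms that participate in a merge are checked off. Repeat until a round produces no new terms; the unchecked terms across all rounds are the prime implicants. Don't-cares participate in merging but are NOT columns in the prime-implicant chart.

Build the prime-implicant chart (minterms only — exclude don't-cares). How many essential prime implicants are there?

4

Round 0: 0000✓ 0010✓ 0011✓ 0100✓ 0110✓ 0111✓ 1000✓ 1010✓ 1011✓
Round 1: -000✓ -010✓ -011✓ 0-00✓ 0-10✓ 0-11✓ 00-0✓ 001-✓ 01-0✓ 011-✓ 10-0✓ 101-✓
Round 2: -0-0 -01- 0--0 0-1-
PIs = {-0-0, -01-, 0--0, 0-1-}
Coverage chart:
  m0: -0-0,0--0
  m2: -0-0,-01-,0--0,0-1-
  m3: -01-,0-1-
  m4: 0--0 ←essential
  m6: 0--0,0-1-
  m7: 0-1- ←essential
  m8: -0-0 ←essential
  m10: -0-0,-01-
  m11: -01- ←essential
Essential: -0-0, -01-, 0--0, 0-1-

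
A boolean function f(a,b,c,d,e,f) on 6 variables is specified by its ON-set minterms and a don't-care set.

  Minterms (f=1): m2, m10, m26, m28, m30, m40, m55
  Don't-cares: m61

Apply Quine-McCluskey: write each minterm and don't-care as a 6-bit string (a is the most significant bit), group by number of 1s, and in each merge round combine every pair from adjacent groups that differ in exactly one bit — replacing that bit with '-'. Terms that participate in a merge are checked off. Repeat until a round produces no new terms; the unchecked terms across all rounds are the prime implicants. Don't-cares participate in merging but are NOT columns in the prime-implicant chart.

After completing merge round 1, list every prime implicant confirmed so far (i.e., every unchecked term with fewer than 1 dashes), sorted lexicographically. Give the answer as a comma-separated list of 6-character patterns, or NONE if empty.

Round 0: 000010✓ 001010✓ 011010✓ 011100✓ 011110✓ 101000 110111 111101
Round 1: 0-1010 00-010 011-10 0111-0
PIs = {0-1010, 00-010, 011-10, 0111-0, 101000, 110111, 111101}

101000, 110111, 111101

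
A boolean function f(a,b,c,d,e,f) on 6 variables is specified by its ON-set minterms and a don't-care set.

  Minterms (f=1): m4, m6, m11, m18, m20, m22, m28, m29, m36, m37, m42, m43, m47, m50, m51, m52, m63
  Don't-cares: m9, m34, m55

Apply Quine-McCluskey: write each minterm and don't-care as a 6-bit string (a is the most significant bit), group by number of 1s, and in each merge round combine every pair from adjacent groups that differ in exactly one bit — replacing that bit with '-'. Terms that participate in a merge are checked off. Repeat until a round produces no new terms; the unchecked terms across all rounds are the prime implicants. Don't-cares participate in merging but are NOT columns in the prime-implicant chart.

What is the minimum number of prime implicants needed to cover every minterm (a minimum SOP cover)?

9

Round 0: 000100✓ 000110✓ 001001✓ 001011✓ 010010✓ 010100✓ 010110✓ 011100✓ 011101✓ 100010✓ 100100✓ 100101✓ 101010✓ 101011✓ 101111✓ 110010✓ 110011✓ 110100✓ 110111✓ 111111✓
Round 1: -00100✓ -01011 -10010 -10100✓ 0-0100✓ 0-0110✓ 0001-0✓ 0010-1 01-100 010-10 0101-0✓ 01110- 1-0010 1-0100✓ 1-1111 10-010 10010- 101-11 10101- 11-111 110-11 11001-
Round 2: --0100 0-01-0
PIs = {--0100, -01011, -10010, 0-01-0, 0010-1, 01-100, 010-10, 01110-, 1-0010, 1-1111, 10-010, 10010-, 101-11, 10101-, 11-111, 110-11, 11001-}
Coverage chart:
  m4: --0100,0-01-0
  m6: 0-01-0 ←essential
  m11: -01011,0010-1
  m18: -10010,010-10
  m20: --0100,0-01-0,01-100
  m22: 0-01-0,010-10
  m28: 01-100,01110-
  m29: 01110- ←essential
  m36: --0100,10010-
  m37: 10010- ←essential
  m42: 10-010,10101-
  m43: -01011,101-11,10101-
  m47: 1-1111,101-11
  m50: -10010,1-0010,11001-
  m51: 110-11,11001-
  m52: --0100 ←essential
  m63: 1-1111,11-111
Essential: --0100, 0-01-0, 01110-, 10010-
Petrick residual → -01011, -10010, 1-1111, 10-010, 110-11
Min cover (9 terms): c'de'f' + b'cd'ef + bc'd'ef' + a'c'df' + a'bcde' + acdef + ab'd'ef' + ab'c'de' + abc'ef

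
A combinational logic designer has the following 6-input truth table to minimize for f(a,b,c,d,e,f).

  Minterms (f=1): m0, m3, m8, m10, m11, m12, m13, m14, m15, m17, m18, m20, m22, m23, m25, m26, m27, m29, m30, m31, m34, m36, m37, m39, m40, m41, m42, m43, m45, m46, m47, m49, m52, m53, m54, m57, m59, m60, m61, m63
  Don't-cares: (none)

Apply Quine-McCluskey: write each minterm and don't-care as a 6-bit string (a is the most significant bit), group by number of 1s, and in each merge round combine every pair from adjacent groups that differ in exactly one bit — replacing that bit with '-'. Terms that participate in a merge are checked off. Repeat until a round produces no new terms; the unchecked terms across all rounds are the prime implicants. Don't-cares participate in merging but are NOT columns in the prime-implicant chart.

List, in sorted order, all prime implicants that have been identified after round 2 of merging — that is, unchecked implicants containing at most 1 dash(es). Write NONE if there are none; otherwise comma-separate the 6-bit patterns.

[col 0] 000000*, 000011*, 001000*, 001010*, 001011*, 001100*, 001101*, 001110*, 001111*, 010001*, 010010*, 010100*, 010110*, 010111*, 011001*, 011010*, 011011*, 011101*, 011110*, 011111*, 100010*, 100100*, 100101*, 100111*, 101000*, 101001*, 101010*, 101011*, 101101*, 101110*, 101111*, 110001*, 110100*, 110101*, 110110*, 111001*, 111011*, 111100*, 111101*, 111111*
[col 1] -01000*, -01010*, -01011*, -01101*, -01110*, -01111*, -10001*, -10100*, -10110*, -11001*, -11011*, -11101*, -11111*, 0-1010*, 0-1011*, 0-1101*, 0-1110*, 0-1111*, 00-000, 00-011, 001-00*, 001-10*, 001-11*, 0010-0*, 00101-*, 0011-0*, 0011-1*, 00110-*, 00111-*, 01-001*, 01-010*, 01-110*, 01-111*, 010-10*, 0101-0*, 01011-*, 011-01*, 011-10*, 011-11*, 0110-1*, 01101-*, 0111-1*, 01111-*, 1-0100*, 1-0101*, 1-1001*, 1-1011*, 1-1101*, 1-1111*, 10-010, 10-101*, 10-111*, 1001-1*, 10010-*, 101-01*, 101-10*, 101-11*, 1010-0*, 1010-1*, 10100-*, 10101-*, 1011-1*, 10111-*, 11-001*, 11-100*, 11-101*, 110-01*, 1101-0*, 11010-*, 111-01*, 111-11*, 1110-1*, 1111-1*, 11110-*
[col 2] --1011*, --1101*, --1111*, -01-10*, -01-11*, -010-0, -0101-*, -011-1*, -0111-*, -1-001, -101-0, -11-01*, -11-11*, -110-1*, -111-1*, 0-1-10*, 0-1-11*, 0-101-*, 0-11-1*, 0-111-*, 001--0, 001-1-*, 0011--, 01--10, 01-11-, 011--1*, 011-1-*, 1--101, 1-010-, 1-1-01*, 1-1-11*, 1-10-1*, 1-11-1*, 10-1-1, 101--1*, 101-1-*, 1010--, 11--01, 11-10-, 111--1*
[col 3] --1-11, --11-1, -01-1-, -11--1, 0-1-1-, 1-1--1
Prime implicants: --1-11, --11-1, -01-1-, -010-0, -1-001, -101-0, -11--1, 0-1-1-, 00-000, 00-011, 001--0, 0011--, 01--10, 01-11-, 1--101, 1-010-, 1-1--1, 10-010, 10-1-1, 1010--, 11--01, 11-10-

00-000, 00-011, 10-010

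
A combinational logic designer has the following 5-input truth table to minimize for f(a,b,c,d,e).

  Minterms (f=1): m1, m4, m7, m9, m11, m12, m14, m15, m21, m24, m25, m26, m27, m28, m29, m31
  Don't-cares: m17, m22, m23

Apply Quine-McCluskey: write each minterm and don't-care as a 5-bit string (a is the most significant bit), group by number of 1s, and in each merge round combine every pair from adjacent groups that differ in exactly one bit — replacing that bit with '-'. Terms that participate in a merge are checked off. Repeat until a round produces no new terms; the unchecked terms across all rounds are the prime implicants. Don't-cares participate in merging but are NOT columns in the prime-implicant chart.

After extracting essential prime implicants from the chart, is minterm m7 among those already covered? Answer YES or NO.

YES

Round 0: 00001✓ 00100✓ 00111✓ 01001✓ 01011✓ 01100✓ 01110✓ 01111✓ 10001✓ 10101✓ 10110✓ 10111✓ 11000✓ 11001✓ 11010✓ 11011✓ 11100✓ 11101✓ 11111✓
Round 1: -0001✓ -0111✓ -1001✓ -1011✓ -1100 -1111✓ 0-001✓ 0-100 0-111✓ 01-11✓ 010-1✓ 011-0 0111- 1-001✓ 1-101✓ 1-111✓ 10-01✓ 101-1✓ 1011- 11-00✓ 11-01✓ 11-11✓ 110-0✓ 110-1✓ 1100-✓ 1101-✓ 111-1✓ 1110-✓
Round 2: --001 --111 -1-11 -10-1 1--01 1-1-1 11--1 11-0- 110--
PIs = {--001, --111, -1-11, -10-1, -1100, 0-100, 011-0, 0111-, 1--01, 1-1-1, 1011-, 11--1, 11-0-, 110--}
Coverage chart:
  m1: --001 ←essential
  m4: 0-100 ←essential
  m7: --111 ←essential
  m9: --001,-10-1
  m11: -1-11,-10-1
  m12: -1100,0-100,011-0
  m14: 011-0,0111-
  m15: --111,-1-11,0111-
  m21: 1--01,1-1-1
  m24: 11-0-,110--
  m25: --001,-10-1,1--01,11--1,11-0-,110--
  m26: 110-- ←essential
  m27: -1-11,-10-1,11--1,110--
  m28: -1100,11-0-
  m29: 1--01,1-1-1,11--1,11-0-
  m31: --111,-1-11,1-1-1,11--1
Essential: --001, --111, 0-100, 110--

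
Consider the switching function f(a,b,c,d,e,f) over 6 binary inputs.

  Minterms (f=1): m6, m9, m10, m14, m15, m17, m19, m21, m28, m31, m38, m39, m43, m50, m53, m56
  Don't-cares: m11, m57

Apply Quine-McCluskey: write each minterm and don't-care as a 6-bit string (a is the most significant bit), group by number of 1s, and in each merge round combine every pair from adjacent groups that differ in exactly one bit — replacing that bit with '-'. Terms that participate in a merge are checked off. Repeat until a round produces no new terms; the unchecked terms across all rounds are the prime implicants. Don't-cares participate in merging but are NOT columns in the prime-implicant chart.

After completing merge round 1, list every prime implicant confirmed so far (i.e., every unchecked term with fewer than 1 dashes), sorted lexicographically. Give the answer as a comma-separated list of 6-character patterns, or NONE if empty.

011100, 110010

[col 0] 000110*, 001001*, 001010*, 001011*, 001110*, 001111*, 010001*, 010011*, 010101*, 011100, 011111*, 100110*, 100111*, 101011*, 110010, 110101*, 111000*, 111001*
[col 1] -00110, -01011, -10101, 0-1111, 00-110, 001-10*, 001-11*, 0010-1, 00101-*, 00111-*, 010-01, 0100-1, 10011-, 11100-
[col 2] 001-1-
Prime implicants: -00110, -01011, -10101, 0-1111, 00-110, 001-1-, 0010-1, 010-01, 0100-1, 011100, 10011-, 110010, 11100-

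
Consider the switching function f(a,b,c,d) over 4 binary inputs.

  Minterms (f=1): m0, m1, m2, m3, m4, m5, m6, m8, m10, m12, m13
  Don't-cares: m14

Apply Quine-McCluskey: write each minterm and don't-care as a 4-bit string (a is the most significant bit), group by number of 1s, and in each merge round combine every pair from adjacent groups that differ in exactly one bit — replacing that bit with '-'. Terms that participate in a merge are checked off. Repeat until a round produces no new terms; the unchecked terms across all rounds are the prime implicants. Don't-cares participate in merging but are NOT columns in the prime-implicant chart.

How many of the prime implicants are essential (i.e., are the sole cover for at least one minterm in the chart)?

3

Round 0: 0000✓ 0001✓ 0010✓ 0011✓ 0100✓ 0101✓ 0110✓ 1000✓ 1010✓ 1100✓ 1101✓ 1110✓
Round 1: -000✓ -010✓ -100✓ -101✓ -110✓ 0-00✓ 0-01✓ 0-10✓ 00-0✓ 00-1✓ 000-✓ 001-✓ 01-0✓ 010-✓ 1-00✓ 1-10✓ 10-0✓ 11-0✓ 110-✓
Round 2: --00✓ --10✓ -0-0✓ -1-0✓ -10- 0--0✓ 0-0- 00-- 1--0✓
Round 3: ---0
PIs = {---0, -10-, 0-0-, 00--}
Coverage chart:
  m0: ---0,0-0-,00--
  m1: 0-0-,00--
  m2: ---0,00--
  m3: 00-- ←essential
  m4: ---0,-10-,0-0-
  m5: -10-,0-0-
  m6: ---0 ←essential
  m8: ---0 ←essential
  m10: ---0 ←essential
  m12: ---0,-10-
  m13: -10- ←essential
Essential: ---0, -10-, 00--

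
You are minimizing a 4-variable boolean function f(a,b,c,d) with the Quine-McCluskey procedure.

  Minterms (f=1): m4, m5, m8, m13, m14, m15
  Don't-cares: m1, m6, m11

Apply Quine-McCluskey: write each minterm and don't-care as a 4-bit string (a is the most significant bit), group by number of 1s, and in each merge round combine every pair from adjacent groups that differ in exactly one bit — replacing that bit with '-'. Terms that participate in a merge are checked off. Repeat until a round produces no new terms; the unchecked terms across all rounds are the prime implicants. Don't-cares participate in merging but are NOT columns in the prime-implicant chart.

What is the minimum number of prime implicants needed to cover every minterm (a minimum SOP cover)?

4

size-2^0 implicants → 0001(✓)  0100(✓)  0101(✓)  0110(✓)  1000  1011(✓)  1101(✓)  1110(✓)  1111(✓)
size-2^1 implicants → -101  -110  0-01  01-0  010-  1-11  11-1  111-
Unchecked terms (primes): -101, -110, 0-01, 01-0, 010-, 1-11, 1000, 11-1, 111-
Minterm coverage:
  m4 ⊆ 01-0,010-
  m5 ⊆ -101,0-01,010-
  m8 ⊆ 1000 [E]
  m13 ⊆ -101,11-1
  m14 ⊆ -110,111-
  m15 ⊆ 1-11,11-1,111-
E = {1000}
Petrick residual → -101, 01-0, 111-
Cover = bc'd + a'bd' + ab'c'd' + abc  |cover|=4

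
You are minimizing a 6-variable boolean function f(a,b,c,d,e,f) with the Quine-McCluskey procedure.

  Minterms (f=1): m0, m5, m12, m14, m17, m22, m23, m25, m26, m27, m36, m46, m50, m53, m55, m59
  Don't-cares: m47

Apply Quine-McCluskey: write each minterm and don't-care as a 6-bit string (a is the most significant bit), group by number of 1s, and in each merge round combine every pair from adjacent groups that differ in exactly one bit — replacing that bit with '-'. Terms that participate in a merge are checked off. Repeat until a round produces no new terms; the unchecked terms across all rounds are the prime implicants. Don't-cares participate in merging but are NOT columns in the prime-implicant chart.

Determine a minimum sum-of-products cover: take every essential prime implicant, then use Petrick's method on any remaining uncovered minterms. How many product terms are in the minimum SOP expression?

11

[col 0] 000000, 000101, 001100*, 001110*, 010001*, 010110*, 010111*, 011001*, 011010*, 011011*, 100100, 101110*, 101111*, 110010, 110101*, 110111*, 111011*
[col 1] -01110, -10111, -11011, 0011-0, 01-001, 01011-, 0110-1, 01101-, 10111-, 1101-1
Prime implicants: -01110, -10111, -11011, 000000, 000101, 0011-0, 01-001, 01011-, 0110-1, 01101-, 100100, 10111-, 110010, 1101-1
PI chart (minterm → PIs covering it):
  0 | 000000  (sole → essential)
  5 | 000101  (sole → essential)
  12 | 0011-0  (sole → essential)
  14 | -01110,0011-0
  17 | 01-001  (sole → essential)
  22 | 01011-  (sole → essential)
  23 | -10111,01011-
  25 | 01-001,0110-1
  26 | 01101-  (sole → essential)
  27 | -11011,0110-1,01101-
  36 | 100100  (sole → essential)
  46 | -01110,10111-
  50 | 110010  (sole → essential)
  53 | 1101-1  (sole → essential)
  55 | -10111,1101-1
  59 | -11011  (sole → essential)
Essential prime implicants: -11011, 000000, 000101, 0011-0, 01-001, 01011-, 01101-, 100100, 110010, 1101-1
Petrick residual → -01110
Minimum SOP uses 11 PIs: b'cdef' + bcd'ef + a'b'c'd'e'f' + a'b'c'de'f + a'b'cdf' + a'bd'e'f + a'bc'de + a'bcd'e + ab'c'de'f' + abc'd'ef' + abc'df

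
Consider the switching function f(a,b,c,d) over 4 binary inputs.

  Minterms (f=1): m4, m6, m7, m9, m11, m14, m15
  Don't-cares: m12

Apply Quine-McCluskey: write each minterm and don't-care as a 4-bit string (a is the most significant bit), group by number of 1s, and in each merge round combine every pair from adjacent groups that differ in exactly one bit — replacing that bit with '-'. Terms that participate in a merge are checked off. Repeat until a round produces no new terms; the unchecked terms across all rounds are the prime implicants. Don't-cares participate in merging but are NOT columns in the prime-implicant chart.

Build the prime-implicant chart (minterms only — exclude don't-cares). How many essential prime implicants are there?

3

[col 0] 0100*, 0110*, 0111*, 1001*, 1011*, 1100*, 1110*, 1111*
[col 1] -100*, -110*, -111*, 01-0*, 011-*, 1-11, 10-1, 11-0*, 111-*
[col 2] -1-0, -11-
Prime implicants: -1-0, -11-, 1-11, 10-1
PI chart (minterm → PIs covering it):
  4 | -1-0  (sole → essential)
  6 | -1-0,-11-
  7 | -11-  (sole → essential)
  9 | 10-1  (sole → essential)
  11 | 1-11,10-1
  14 | -1-0,-11-
  15 | -11-,1-11
Essential prime implicants: -1-0, -11-, 10-1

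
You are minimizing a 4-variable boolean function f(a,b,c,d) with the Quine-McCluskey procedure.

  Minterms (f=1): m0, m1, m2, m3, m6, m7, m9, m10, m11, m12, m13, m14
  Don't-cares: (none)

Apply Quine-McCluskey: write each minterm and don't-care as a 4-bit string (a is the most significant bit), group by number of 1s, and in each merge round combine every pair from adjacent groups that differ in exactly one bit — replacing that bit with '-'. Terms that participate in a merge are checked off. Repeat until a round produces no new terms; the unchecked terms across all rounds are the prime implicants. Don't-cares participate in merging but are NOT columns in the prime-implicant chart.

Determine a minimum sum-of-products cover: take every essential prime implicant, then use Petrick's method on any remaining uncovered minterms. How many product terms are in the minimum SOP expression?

5

Round 0: 0000✓ 0001✓ 0010✓ 0011✓ 0110✓ 0111✓ 1001✓ 1010✓ 1011✓ 1100✓ 1101✓ 1110✓
Round 1: -001✓ -010✓ -011✓ -110✓ 0-10✓ 0-11✓ 00-0✓ 00-1✓ 000-✓ 001-✓ 011-✓ 1-01 1-10✓ 10-1✓ 101-✓ 11-0 110-
Round 2: --10 -0-1 -01- 0-1- 00--
PIs = {--10, -0-1, -01-, 0-1-, 00--, 1-01, 11-0, 110-}
Coverage chart:
  m0: 00-- ←essential
  m1: -0-1,00--
  m2: --10,-01-,0-1-,00--
  m3: -0-1,-01-,0-1-,00--
  m6: --10,0-1-
  m7: 0-1- ←essential
  m9: -0-1,1-01
  m10: --10,-01-
  m11: -0-1,-01-
  m12: 11-0,110-
  m13: 1-01,110-
  m14: --10,11-0
Essential: 0-1-, 00--
Petrick residual → --10, -0-1, 110-
Min cover (5 terms): cd' + b'd + a'c + a'b' + abc'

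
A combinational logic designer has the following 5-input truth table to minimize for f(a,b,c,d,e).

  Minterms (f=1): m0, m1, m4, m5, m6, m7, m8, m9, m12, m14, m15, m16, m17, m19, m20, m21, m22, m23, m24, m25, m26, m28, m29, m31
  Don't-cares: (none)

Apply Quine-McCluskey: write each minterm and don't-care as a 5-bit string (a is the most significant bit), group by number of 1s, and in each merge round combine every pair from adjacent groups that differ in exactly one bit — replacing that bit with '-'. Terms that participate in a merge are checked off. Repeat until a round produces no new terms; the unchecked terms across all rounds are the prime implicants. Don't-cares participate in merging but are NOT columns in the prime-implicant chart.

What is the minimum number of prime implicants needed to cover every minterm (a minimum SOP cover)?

7

Round 0: 00000✓ 00001✓ 00100✓ 00101✓ 00110✓ 00111✓ 01000✓ 01001✓ 01100✓ 01110✓ 01111✓ 10000✓ 10001✓ 10011✓ 10100✓ 10101✓ 10110✓ 10111✓ 11000✓ 11001✓ 11010✓ 11100✓ 11101✓ 11111✓
Round 1: -0000✓ -0001✓ -0100✓ -0101✓ -0110✓ -0111✓ -1000✓ -1001✓ -1100✓ -1111✓ 0-000✓ 0-001✓ 0-100✓ 0-110✓ 0-111✓ 00-00✓ 00-01✓ 0000-✓ 001-0✓ 001-1✓ 0010-✓ 0011-✓ 01-00✓ 0100-✓ 011-0✓ 0111-✓ 1-000✓ 1-001✓ 1-100✓ 1-101✓ 1-111✓ 10-00✓ 10-01✓ 10-11✓ 100-1✓ 1000-✓ 101-0✓ 101-1✓ 1010-✓ 1011-✓ 11-00✓ 11-01✓ 110-0 1100-✓ 111-1✓ 1110-✓
Round 2: --000✓ --001✓ --100✓ --111 -0-00✓ -0-01✓ -000-✓ -01-0✓ -01-1✓ -010-✓ -011-✓ -1-00✓ -100-✓ 0--00✓ 0-00-✓ 0-1-0 0-11- 00-0-✓ 001--✓ 1--00✓ 1--01✓ 1-00-✓ 1-1-1 1-10-✓ 10--1 10-0-✓ 101--✓ 11-0-✓
Round 3: ---00 --00- -0-0- -01-- 1--0-
PIs = {---00, --00-, --111, -0-0-, -01--, 0-1-0, 0-11-, 1--0-, 1-1-1, 10--1, 110-0}
Coverage chart:
  m0: ---00,--00-,-0-0-
  m1: --00-,-0-0-
  m4: ---00,-0-0-,-01--,0-1-0
  m5: -0-0-,-01--
  m6: -01--,0-1-0,0-11-
  m7: --111,-01--,0-11-
  m8: ---00,--00-
  m9: --00- ←essential
  m12: ---00,0-1-0
  m14: 0-1-0,0-11-
  m15: --111,0-11-
  m16: ---00,--00-,-0-0-,1--0-
  m17: --00-,-0-0-,1--0-,10--1
  m19: 10--1 ←essential
  m20: ---00,-0-0-,-01--,1--0-
  m21: -0-0-,-01--,1--0-,1-1-1,10--1
  m22: -01-- ←essential
  m23: --111,-01--,1-1-1,10--1
  m24: ---00,--00-,1--0-,110-0
  m25: --00-,1--0-
  m26: 110-0 ←essential
  m28: ---00,1--0-
  m29: 1--0-,1-1-1
  m31: --111,1-1-1
Essential: --00-, -01--, 10--1, 110-0
Petrick residual → ---00, 0-11-, 1-1-1
Min cover (7 terms): d'e' + c'd' + b'c + a'cd + ace + ab'e + abc'e'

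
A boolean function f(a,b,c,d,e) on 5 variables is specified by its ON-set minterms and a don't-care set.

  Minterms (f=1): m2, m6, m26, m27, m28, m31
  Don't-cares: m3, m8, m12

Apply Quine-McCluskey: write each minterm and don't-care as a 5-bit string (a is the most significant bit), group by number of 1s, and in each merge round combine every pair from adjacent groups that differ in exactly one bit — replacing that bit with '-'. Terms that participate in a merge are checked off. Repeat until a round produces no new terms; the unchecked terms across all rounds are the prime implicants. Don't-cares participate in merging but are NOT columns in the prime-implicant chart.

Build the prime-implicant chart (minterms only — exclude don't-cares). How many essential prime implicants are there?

4

Round 0: 00010✓ 00011✓ 00110✓ 01000✓ 01100✓ 11010✓ 11011✓ 11100✓ 11111✓
Round 1: -1100 00-10 0001- 01-00 11-11 1101-
PIs = {-1100, 00-10, 0001-, 01-00, 11-11, 1101-}
Coverage chart:
  m2: 00-10,0001-
  m6: 00-10 ←essential
  m26: 1101- ←essential
  m27: 11-11,1101-
  m28: -1100 ←essential
  m31: 11-11 ←essential
Essential: -1100, 00-10, 11-11, 1101-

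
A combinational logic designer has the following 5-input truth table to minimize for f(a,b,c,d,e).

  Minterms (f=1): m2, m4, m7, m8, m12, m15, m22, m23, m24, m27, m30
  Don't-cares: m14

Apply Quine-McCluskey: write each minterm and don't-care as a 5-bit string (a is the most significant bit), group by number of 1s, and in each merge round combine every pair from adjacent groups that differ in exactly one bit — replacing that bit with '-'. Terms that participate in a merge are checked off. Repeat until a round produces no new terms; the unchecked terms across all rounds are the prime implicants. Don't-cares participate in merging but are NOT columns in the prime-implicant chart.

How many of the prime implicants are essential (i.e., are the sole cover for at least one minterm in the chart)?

4

size-2^0 implicants → 00010  00100(✓)  00111(✓)  01000(✓)  01100(✓)  01110(✓)  01111(✓)  10110(✓)  10111(✓)  11000(✓)  11011  11110(✓)
size-2^1 implicants → -0111  -1000  -1110  0-100  0-111  01-00  011-0  0111-  1-110  1011-
Unchecked terms (primes): -0111, -1000, -1110, 0-100, 0-111, 00010, 01-00, 011-0, 0111-, 1-110, 1011-, 11011
Minterm coverage:
  m2 ⊆ 00010 [E]
  m4 ⊆ 0-100 [E]
  m7 ⊆ -0111,0-111
  m8 ⊆ -1000,01-00
  m12 ⊆ 0-100,01-00,011-0
  m15 ⊆ 0-111,0111-
  m22 ⊆ 1-110,1011-
  m23 ⊆ -0111,1011-
  m24 ⊆ -1000 [E]
  m27 ⊆ 11011 [E]
  m30 ⊆ -1110,1-110
E = {-1000, 0-100, 00010, 11011}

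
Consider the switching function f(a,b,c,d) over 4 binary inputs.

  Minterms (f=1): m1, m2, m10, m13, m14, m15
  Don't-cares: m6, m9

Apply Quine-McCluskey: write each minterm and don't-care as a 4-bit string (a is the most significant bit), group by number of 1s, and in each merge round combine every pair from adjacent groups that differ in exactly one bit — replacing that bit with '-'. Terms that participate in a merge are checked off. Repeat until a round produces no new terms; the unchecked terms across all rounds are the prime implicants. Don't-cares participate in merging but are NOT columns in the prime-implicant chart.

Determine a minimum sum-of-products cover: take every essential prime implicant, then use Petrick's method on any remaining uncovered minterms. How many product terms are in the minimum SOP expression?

3

[col 0] 0001*, 0010*, 0110*, 1001*, 1010*, 1101*, 1110*, 1111*
[col 1] -001, -010*, -110*, 0-10*, 1-01, 1-10*, 11-1, 111-
[col 2] --10
Prime implicants: --10, -001, 1-01, 11-1, 111-
PI chart (minterm → PIs covering it):
  1 | -001  (sole → essential)
  2 | --10  (sole → essential)
  10 | --10  (sole → essential)
  13 | 1-01,11-1
  14 | --10,111-
  15 | 11-1,111-
Essential prime implicants: --10, -001
Petrick residual → 11-1
Minimum SOP uses 3 PIs: cd' + b'c'd + abd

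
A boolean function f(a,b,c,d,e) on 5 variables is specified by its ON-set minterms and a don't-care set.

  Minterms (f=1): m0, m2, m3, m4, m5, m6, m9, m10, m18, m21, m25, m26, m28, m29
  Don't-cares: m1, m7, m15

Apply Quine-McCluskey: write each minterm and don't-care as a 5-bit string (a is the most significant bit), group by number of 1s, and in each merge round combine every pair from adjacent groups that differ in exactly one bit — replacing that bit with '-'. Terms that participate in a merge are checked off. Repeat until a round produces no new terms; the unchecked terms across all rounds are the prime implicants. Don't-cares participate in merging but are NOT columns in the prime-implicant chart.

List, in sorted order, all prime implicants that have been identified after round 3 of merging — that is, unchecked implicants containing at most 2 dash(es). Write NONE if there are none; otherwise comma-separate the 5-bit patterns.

size-2^0 implicants → 00000(✓)  00001(✓)  00010(✓)  00011(✓)  00100(✓)  00101(✓)  00110(✓)  00111(✓)  01001(✓)  01010(✓)  01111(✓)  10010(✓)  10101(✓)  11001(✓)  11010(✓)  11100(✓)  11101(✓)
size-2^1 implicants → -0010(✓)  -0101  -1001  -1010(✓)  0-001  0-010(✓)  0-111  00-00(✓)  00-01(✓)  00-10(✓)  00-11(✓)  000-0(✓)  000-1(✓)  0000-(✓)  0001-(✓)  001-0(✓)  001-1(✓)  0010-(✓)  0011-(✓)  1-010(✓)  1-101  11-01  1110-
size-2^2 implicants → --010  00--0(✓)  00--1(✓)  00-0-(✓)  00-1-(✓)  000--(✓)  001--(✓)
size-2^3 implicants → 00---
Unchecked terms (primes): --010, -0101, -1001, 0-001, 0-111, 00---, 1-101, 11-01, 1110-

--010, -0101, -1001, 0-001, 0-111, 1-101, 11-01, 1110-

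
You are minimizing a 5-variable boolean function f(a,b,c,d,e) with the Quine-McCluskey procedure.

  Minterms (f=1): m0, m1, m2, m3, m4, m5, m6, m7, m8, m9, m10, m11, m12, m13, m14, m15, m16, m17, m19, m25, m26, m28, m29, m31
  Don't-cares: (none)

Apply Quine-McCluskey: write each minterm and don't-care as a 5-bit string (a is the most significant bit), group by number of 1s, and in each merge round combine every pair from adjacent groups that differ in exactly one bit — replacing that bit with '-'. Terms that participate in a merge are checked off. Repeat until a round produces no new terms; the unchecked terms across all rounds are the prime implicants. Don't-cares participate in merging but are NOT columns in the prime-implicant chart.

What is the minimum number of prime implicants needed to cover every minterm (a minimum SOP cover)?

size-2^0 implicants → 00000(✓)  00001(✓)  00010(✓)  00011(✓)  00100(✓)  00101(✓)  00110(✓)  00111(✓)  01000(✓)  01001(✓)  01010(✓)  01011(✓)  01100(✓)  01101(✓)  01110(✓)  01111(✓)  10000(✓)  10001(✓)  10011(✓)  11001(✓)  11010(✓)  11100(✓)  11101(✓)  11111(✓)
size-2^1 implicants → -0000(✓)  -0001(✓)  -0011(✓)  -1001(✓)  -1010  -1100(✓)  -1101(✓)  -1111(✓)  0-000(✓)  0-001(✓)  0-010(✓)  0-011(✓)  0-100(✓)  0-101(✓)  0-110(✓)  0-111(✓)  00-00(✓)  00-01(✓)  00-10(✓)  00-11(✓)  000-0(✓)  000-1(✓)  0000-(✓)  0001-(✓)  001-0(✓)  001-1(✓)  0010-(✓)  0011-(✓)  01-00(✓)  01-01(✓)  01-10(✓)  01-11(✓)  010-0(✓)  010-1(✓)  0100-(✓)  0101-(✓)  011-0(✓)  011-1(✓)  0110-(✓)  0111-(✓)  1-001(✓)  100-1(✓)  1000-(✓)  11-01(✓)  111-1(✓)  1110-(✓)
size-2^2 implicants → --001  -00-1  -000-  -1-01  -11-1  -110-  0--00(✓)  0--01(✓)  0--10(✓)  0--11(✓)  0-0-0(✓)  0-0-1(✓)  0-00-(✓)  0-01-(✓)  0-1-0(✓)  0-1-1(✓)  0-10-(✓)  0-11-(✓)  00--0(✓)  00--1(✓)  00-0-(✓)  00-1-(✓)  000--(✓)  001--(✓)  01--0(✓)  01--1(✓)  01-0-(✓)  01-1-(✓)  010--(✓)  011--(✓)
size-2^3 implicants → 0---0(✓)  0---1(✓)  0--0-(✓)  0--1-(✓)  0-0--(✓)  0-1--(✓)  00---(✓)  01---(✓)
size-2^4 implicants → 0----
Unchecked terms (primes): --001, -00-1, -000-, -1-01, -1010, -11-1, -110-, 0----
Minterm coverage:
  m0 ⊆ -000-,0----
  m1 ⊆ --001,-00-1,-000-,0----
  m2 ⊆ 0---- [E]
  m3 ⊆ -00-1,0----
  m4 ⊆ 0---- [E]
  m5 ⊆ 0---- [E]
  m6 ⊆ 0---- [E]
  m7 ⊆ 0---- [E]
  m8 ⊆ 0---- [E]
  m9 ⊆ --001,-1-01,0----
  m10 ⊆ -1010,0----
  m11 ⊆ 0---- [E]
  m12 ⊆ -110-,0----
  m13 ⊆ -1-01,-11-1,-110-,0----
  m14 ⊆ 0---- [E]
  m15 ⊆ -11-1,0----
  m16 ⊆ -000- [E]
  m17 ⊆ --001,-00-1,-000-
  m19 ⊆ -00-1 [E]
  m25 ⊆ --001,-1-01
  m26 ⊆ -1010 [E]
  m28 ⊆ -110- [E]
  m29 ⊆ -1-01,-11-1,-110-
  m31 ⊆ -11-1 [E]
E = {-00-1, -000-, -1010, -11-1, -110-, 0----}
Petrick residual → --001
Cover = c'd'e + b'c'e + b'c'd' + bc'de' + bce + bcd' + a'  |cover|=7

7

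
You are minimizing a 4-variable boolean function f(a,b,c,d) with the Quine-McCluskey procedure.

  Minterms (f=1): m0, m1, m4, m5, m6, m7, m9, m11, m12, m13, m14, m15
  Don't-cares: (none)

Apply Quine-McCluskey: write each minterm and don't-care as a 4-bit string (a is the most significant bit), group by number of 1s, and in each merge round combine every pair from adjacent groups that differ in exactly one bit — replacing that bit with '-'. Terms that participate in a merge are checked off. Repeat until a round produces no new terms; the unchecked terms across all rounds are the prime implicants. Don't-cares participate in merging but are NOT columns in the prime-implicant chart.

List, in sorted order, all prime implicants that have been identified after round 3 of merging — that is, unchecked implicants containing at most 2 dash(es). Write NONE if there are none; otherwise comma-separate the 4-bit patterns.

size-2^0 implicants → 0000(✓)  0001(✓)  0100(✓)  0101(✓)  0110(✓)  0111(✓)  1001(✓)  1011(✓)  1100(✓)  1101(✓)  1110(✓)  1111(✓)
size-2^1 implicants → -001(✓)  -100(✓)  -101(✓)  -110(✓)  -111(✓)  0-00(✓)  0-01(✓)  000-(✓)  01-0(✓)  01-1(✓)  010-(✓)  011-(✓)  1-01(✓)  1-11(✓)  10-1(✓)  11-0(✓)  11-1(✓)  110-(✓)  111-(✓)
size-2^2 implicants → --01  -1-0(✓)  -1-1(✓)  -10-(✓)  -11-(✓)  0-0-  01--(✓)  1--1  11--(✓)
size-2^3 implicants → -1--
Unchecked terms (primes): --01, -1--, 0-0-, 1--1

--01, 0-0-, 1--1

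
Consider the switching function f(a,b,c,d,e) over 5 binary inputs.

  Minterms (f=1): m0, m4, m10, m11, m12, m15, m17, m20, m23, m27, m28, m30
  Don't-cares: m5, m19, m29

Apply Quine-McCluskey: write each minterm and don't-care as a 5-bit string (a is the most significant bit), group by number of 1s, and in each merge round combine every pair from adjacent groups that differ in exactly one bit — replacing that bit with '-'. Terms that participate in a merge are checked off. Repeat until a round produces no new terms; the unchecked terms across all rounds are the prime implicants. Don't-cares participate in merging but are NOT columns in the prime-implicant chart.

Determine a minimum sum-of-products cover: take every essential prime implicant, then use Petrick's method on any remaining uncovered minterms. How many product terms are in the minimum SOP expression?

8

size-2^0 implicants → 00000(✓)  00100(✓)  00101(✓)  01010(✓)  01011(✓)  01100(✓)  01111(✓)  10001(✓)  10011(✓)  10100(✓)  10111(✓)  11011(✓)  11100(✓)  11101(✓)  11110(✓)
size-2^1 implicants → -0100(✓)  -1011  -1100(✓)  0-100(✓)  00-00  0010-  01-11  0101-  1-011  1-100(✓)  10-11  100-1  111-0  1110-
size-2^2 implicants → --100
Unchecked terms (primes): --100, -1011, 00-00, 0010-, 01-11, 0101-, 1-011, 10-11, 100-1, 111-0, 1110-
Minterm coverage:
  m0 ⊆ 00-00 [E]
  m4 ⊆ --100,00-00,0010-
  m10 ⊆ 0101- [E]
  m11 ⊆ -1011,01-11,0101-
  m12 ⊆ --100 [E]
  m15 ⊆ 01-11 [E]
  m17 ⊆ 100-1 [E]
  m20 ⊆ --100 [E]
  m23 ⊆ 10-11 [E]
  m27 ⊆ -1011,1-011
  m28 ⊆ --100,111-0,1110-
  m30 ⊆ 111-0 [E]
E = {--100, 00-00, 01-11, 0101-, 10-11, 100-1, 111-0}
Petrick residual → -1011
Cover = cd'e' + bc'de + a'b'd'e' + a'bde + a'bc'd + ab'de + ab'c'e + abce'  |cover|=8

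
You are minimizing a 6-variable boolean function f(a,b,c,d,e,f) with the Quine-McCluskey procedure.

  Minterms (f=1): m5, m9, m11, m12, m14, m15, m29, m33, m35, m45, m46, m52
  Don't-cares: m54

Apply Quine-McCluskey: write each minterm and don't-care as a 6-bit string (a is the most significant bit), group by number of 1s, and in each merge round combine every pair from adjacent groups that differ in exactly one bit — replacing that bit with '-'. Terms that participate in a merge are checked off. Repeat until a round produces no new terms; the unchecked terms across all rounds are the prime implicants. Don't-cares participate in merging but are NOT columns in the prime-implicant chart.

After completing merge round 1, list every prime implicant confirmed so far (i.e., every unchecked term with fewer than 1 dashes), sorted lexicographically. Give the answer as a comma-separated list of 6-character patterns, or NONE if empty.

Round 0: 000101 001001✓ 001011✓ 001100✓ 001110✓ 001111✓ 011101 100001✓ 100011✓ 101101 101110✓ 110100✓ 110110✓
Round 1: -01110 001-11 0010-1 0011-0 00111- 1000-1 1101-0
PIs = {-01110, 000101, 001-11, 0010-1, 0011-0, 00111-, 011101, 1000-1, 101101, 1101-0}

000101, 011101, 101101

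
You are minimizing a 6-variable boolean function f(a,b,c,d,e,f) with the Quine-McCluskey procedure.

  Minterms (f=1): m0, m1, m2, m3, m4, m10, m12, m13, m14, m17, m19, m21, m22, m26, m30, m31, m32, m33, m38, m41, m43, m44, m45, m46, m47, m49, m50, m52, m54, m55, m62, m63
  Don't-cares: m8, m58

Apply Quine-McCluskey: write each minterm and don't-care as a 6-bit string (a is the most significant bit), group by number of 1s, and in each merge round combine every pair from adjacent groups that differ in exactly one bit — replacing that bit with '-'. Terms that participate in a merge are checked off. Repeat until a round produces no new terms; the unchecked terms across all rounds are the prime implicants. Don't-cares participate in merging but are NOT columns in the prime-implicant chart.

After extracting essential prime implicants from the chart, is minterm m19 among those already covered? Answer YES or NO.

[col 0] 000000*, 000001*, 000010*, 000011*, 000100*, 001000*, 001010*, 001100*, 001101*, 001110*, 010001*, 010011*, 010101*, 010110*, 011010*, 011110*, 011111*, 100000*, 100001*, 100110*, 101001*, 101011*, 101100*, 101101*, 101110*, 101111*, 110001*, 110010*, 110100*, 110110*, 110111*, 111010*, 111110*, 111111*
[col 1] -00000*, -00001*, -01100*, -01101*, -01110*, -10001*, -10110*, -11010*, -11110*, -11111*, 0-0001*, 0-0011*, 0-1010*, 0-1110*, 00-000*, 00-010*, 00-100*, 000-00*, 0000-0*, 0000-1*, 00000-*, 00001-*, 001-00*, 001-10*, 0010-0*, 0011-0*, 00110-*, 01-110*, 010-01, 0100-1*, 011-10*, 01111-*, 1-0001*, 1-0110*, 1-1110*, 1-1111*, 10-001, 10-110*, 10000-*, 101-01*, 101-11*, 1010-1*, 1011-0*, 1011-1*, 10110-*, 10111-*, 11-010*, 11-110*, 11-111*, 110-10*, 1101-0, 11011-*, 111-10*, 11111-*
[col 2] --0001, --1110, -0000-, -011-0, -0110-, -1-110, -11-10, -1111-, 0-00-1, 0-1-10, 00--00, 00-0-0, 0000--, 001--0, 1--110, 1-111-, 101--1, 1011--, 11--10, 11-11-
Prime implicants: --0001, --1110, -0000-, -011-0, -0110-, -1-110, -11-10, -1111-, 0-00-1, 0-1-10, 00--00, 00-0-0, 0000--, 001--0, 010-01, 1--110, 1-111-, 10-001, 101--1, 1011--, 11--10, 11-11-, 1101-0
PI chart (minterm → PIs covering it):
  0 | -0000-,00--00,00-0-0,0000--
  1 | --0001,-0000-,0-00-1,0000--
  2 | 00-0-0,0000--
  3 | 0-00-1,0000--
  4 | 00--00  (sole → essential)
  10 | 0-1-10,00-0-0,001--0
  12 | -011-0,-0110-,00--00,001--0
  13 | -0110-  (sole → essential)
  14 | --1110,-011-0,0-1-10,001--0
  17 | --0001,0-00-1,010-01
  19 | 0-00-1  (sole → essential)
  21 | 010-01  (sole → essential)
  22 | -1-110  (sole → essential)
  26 | -11-10,0-1-10
  30 | --1110,-1-110,-11-10,-1111-,0-1-10
  31 | -1111-  (sole → essential)
  32 | -0000-  (sole → essential)
  33 | --0001,-0000-,10-001
  38 | 1--110  (sole → essential)
  41 | 10-001,101--1
  43 | 101--1  (sole → essential)
  44 | -011-0,-0110-,1011--
  45 | -0110-,101--1,1011--
  46 | --1110,-011-0,1--110,1-111-,1011--
  47 | 1-111-,101--1,1011--
  49 | --0001  (sole → essential)
  50 | 11--10  (sole → essential)
  52 | 1101-0  (sole → essential)
  54 | -1-110,1--110,11--10,11-11-,1101-0
  55 | 11-11-  (sole → essential)
  62 | --1110,-1-110,-11-10,-1111-,1--110,1-111-,11--10,11-11-
  63 | -1111-,1-111-,11-11-
Essential prime implicants: --0001, -0000-, -0110-, -1-110, -1111-, 0-00-1, 00--00, 010-01, 1--110, 101--1, 11--10, 11-11-, 1101-0

YES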